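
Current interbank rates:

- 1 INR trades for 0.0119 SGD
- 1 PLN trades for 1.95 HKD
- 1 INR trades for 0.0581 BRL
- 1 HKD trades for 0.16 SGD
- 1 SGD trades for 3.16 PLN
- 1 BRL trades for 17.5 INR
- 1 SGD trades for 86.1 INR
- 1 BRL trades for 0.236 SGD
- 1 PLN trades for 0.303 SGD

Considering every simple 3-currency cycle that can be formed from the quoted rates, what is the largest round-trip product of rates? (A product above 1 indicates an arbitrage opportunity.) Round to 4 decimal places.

SGD→INR→BRL→SGD: 86.1 × 0.0581 × 0.236 = 1.18057
SGD→PLN→HKD→SGD: 3.16 × 1.95 × 0.16 = 0.98592
Maximum is SGD→INR→BRL→SGD at 1.1806; arbitrage exists.

1.1806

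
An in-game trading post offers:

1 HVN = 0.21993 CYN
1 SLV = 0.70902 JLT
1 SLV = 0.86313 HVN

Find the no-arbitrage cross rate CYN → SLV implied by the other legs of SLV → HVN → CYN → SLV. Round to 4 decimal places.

Known legs of the cycle: 0.86313 × 0.21993 = 0.1898281809
For no arbitrage the full-cycle product must be 1, so the missing rate is 1 / 0.1898281809 ≈ 5.267922.

5.2679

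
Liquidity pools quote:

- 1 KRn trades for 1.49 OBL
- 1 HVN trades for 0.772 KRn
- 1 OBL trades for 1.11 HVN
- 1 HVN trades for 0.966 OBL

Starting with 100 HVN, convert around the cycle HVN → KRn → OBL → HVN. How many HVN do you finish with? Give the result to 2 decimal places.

100 HVN × 0.772 = 77.2 KRn
77.2 KRn × 1.49 = 115.028 OBL
115.028 OBL × 1.11 = 127.68108 HVN

127.68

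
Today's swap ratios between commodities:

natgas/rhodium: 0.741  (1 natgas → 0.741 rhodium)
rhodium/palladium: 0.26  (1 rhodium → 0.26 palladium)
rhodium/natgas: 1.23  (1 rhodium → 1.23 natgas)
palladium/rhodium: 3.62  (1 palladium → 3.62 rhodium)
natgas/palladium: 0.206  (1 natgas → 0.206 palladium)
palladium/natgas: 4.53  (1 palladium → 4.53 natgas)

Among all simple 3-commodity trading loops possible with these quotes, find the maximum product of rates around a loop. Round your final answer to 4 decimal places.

natgas→palladium→rhodium→natgas: 0.206 × 3.62 × 1.23 = 0.91724
natgas→rhodium→palladium→natgas: 0.741 × 0.26 × 4.53 = 0.87275
Maximum is natgas→palladium→rhodium→natgas at 0.9172; no arbitrage — every cycle loses value.

0.9172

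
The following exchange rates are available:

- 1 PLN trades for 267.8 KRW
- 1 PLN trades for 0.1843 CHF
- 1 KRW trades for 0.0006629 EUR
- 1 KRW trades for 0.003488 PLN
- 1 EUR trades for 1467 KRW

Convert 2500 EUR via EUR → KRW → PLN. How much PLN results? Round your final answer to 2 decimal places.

12792.24

2500 EUR × 1467 = 3667500 KRW
3667500 KRW × 0.003488 = 12792.24 PLN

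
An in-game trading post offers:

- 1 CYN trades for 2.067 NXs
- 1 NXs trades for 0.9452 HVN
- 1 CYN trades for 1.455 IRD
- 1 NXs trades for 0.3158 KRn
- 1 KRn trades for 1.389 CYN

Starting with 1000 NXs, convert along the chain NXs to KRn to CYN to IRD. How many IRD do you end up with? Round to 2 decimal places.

638.23

1000 NXs × 0.3158 = 315.8 KRn
315.8 KRn × 1.389 = 438.6462 CYN
438.6462 CYN × 1.455 = 638.230221 IRD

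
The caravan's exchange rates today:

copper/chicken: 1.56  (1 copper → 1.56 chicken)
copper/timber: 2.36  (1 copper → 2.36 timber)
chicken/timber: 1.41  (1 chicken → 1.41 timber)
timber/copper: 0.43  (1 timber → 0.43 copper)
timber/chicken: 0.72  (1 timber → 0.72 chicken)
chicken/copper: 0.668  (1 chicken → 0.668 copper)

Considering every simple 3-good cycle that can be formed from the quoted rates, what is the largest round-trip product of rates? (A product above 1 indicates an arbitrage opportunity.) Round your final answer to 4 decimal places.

copper→timber→chicken→copper: 2.36 × 0.72 × 0.668 = 1.13507
copper→chicken→timber→copper: 1.56 × 1.41 × 0.43 = 0.94583
Maximum is copper→timber→chicken→copper at 1.1351; arbitrage exists.

1.1351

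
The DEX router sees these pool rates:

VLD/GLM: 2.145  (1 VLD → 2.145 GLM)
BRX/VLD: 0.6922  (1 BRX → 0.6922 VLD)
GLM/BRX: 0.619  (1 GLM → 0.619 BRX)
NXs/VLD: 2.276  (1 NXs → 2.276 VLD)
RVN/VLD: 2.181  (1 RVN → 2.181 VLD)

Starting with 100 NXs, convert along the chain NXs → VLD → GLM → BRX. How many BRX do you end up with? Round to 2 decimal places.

302.20

100 NXs × 2.276 = 227.6 VLD
227.6 VLD × 2.145 = 488.202 GLM
488.202 GLM × 0.619 = 302.197038 BRX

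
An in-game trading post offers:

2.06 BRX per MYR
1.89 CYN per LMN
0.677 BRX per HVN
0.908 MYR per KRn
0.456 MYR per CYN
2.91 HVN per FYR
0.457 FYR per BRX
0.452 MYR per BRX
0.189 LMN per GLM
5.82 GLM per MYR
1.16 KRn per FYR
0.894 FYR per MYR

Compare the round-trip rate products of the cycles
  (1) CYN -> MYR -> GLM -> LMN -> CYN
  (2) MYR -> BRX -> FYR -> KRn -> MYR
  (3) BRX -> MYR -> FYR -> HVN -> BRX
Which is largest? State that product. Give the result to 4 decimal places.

(1) 0.456 × 5.82 × 0.189 × 1.89 = 0.94801
(2) 2.06 × 0.457 × 1.16 × 0.908 = 0.99158
(3) 0.452 × 0.894 × 2.91 × 0.677 = 0.79608
Highest is cycle (2) at 0.9916 (≤1, no arbitrage).

0.9916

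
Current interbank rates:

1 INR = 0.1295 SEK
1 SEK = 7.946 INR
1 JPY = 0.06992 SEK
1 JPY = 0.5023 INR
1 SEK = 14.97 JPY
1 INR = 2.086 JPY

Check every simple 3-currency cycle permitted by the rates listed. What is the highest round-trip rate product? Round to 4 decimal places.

1.1589

JPY→SEK→INR→JPY: 0.06992 × 7.946 × 2.086 = 1.15895
JPY→INR→SEK→JPY: 0.5023 × 0.1295 × 14.97 = 0.97377
Maximum is JPY→SEK→INR→JPY at 1.1589; arbitrage exists.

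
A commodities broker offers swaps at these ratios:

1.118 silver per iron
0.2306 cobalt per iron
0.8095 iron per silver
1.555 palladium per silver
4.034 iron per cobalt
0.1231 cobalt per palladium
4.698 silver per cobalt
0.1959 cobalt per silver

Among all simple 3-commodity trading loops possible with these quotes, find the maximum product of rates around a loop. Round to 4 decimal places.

silver→palladium→cobalt→silver: 1.555 × 0.1231 × 4.698 = 0.89929
iron→silver→cobalt→iron: 1.118 × 0.1959 × 4.034 = 0.88351
iron→cobalt→silver→iron: 0.2306 × 4.698 × 0.8095 = 0.87698
Maximum is silver→palladium→cobalt→silver at 0.8993; no arbitrage — every cycle loses value.

0.8993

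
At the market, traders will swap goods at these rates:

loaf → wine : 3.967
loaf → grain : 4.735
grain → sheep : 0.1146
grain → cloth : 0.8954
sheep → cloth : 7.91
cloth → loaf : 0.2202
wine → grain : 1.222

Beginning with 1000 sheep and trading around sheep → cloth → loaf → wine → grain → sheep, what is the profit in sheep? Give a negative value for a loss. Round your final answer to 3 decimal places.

1000 sheep × 7.91 = 7910 cloth
7910 cloth × 0.2202 = 1741.782 loaf
1741.782 loaf × 3.967 = 6909.649194 wine
6909.649194 wine × 1.222 = 8443.591315068 grain
8443.591315068 grain × 0.1146 = 967.6355647067928 sheep
Net change: 967.6355647067928 − 1000 = -32.3644352932072 sheep

-32.364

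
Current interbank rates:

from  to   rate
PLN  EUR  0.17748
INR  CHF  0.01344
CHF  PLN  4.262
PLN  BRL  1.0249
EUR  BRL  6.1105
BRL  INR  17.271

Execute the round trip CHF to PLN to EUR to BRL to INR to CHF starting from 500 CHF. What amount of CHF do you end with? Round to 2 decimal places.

500 CHF × 4.262 = 2131 PLN
2131 PLN × 0.17748 = 378.20988 EUR
378.20988 EUR × 6.1105 = 2311.05147174 BRL
2311.05147174 BRL × 17.271 = 39914.16996842154 INR
39914.16996842154 INR × 0.01344 = 536.4464443755854976 CHF

536.45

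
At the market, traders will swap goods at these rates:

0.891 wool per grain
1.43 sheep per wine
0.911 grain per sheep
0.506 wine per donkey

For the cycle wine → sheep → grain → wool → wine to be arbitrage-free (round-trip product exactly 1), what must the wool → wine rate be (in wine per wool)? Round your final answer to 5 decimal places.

0.86152

Known legs of the cycle: 1.43 × 0.911 × 0.891 = 1.16073243
For no arbitrage the full-cycle product must be 1, so the missing rate is 1 / 1.16073243 ≈ 0.8615250.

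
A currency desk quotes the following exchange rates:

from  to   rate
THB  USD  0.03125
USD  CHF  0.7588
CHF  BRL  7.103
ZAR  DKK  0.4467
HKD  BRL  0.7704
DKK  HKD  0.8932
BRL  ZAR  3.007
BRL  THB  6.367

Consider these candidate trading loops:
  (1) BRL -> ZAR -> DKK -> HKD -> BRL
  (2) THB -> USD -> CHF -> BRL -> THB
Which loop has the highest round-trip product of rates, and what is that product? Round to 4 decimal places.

(1) 3.007 × 0.4467 × 0.8932 × 0.7704 = 0.92430
(2) 0.03125 × 0.7588 × 7.103 × 6.367 = 1.07239
Highest is cycle (2) at 1.0724 (>1, arbitrage).

1.0724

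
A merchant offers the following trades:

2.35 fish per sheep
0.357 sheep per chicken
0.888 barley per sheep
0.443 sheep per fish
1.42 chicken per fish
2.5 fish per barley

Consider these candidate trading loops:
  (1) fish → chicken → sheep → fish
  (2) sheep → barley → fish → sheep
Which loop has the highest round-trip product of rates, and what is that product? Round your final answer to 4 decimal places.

1.1913

(1) 1.42 × 0.357 × 2.35 = 1.19131
(2) 0.888 × 2.5 × 0.443 = 0.98346
Highest is cycle (1) at 1.1913 (>1, arbitrage).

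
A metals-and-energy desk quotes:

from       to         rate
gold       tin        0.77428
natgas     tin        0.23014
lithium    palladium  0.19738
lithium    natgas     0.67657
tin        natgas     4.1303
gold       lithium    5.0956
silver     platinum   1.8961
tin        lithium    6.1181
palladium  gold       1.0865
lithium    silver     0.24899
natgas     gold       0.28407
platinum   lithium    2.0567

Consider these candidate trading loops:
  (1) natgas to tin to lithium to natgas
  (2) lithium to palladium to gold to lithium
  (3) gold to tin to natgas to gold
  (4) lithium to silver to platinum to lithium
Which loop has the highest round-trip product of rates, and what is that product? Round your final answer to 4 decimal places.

(1) 0.23014 × 6.1181 × 0.67657 = 0.95262
(2) 0.19738 × 1.0865 × 5.0956 = 1.09277
(3) 0.77428 × 4.1303 × 0.28407 = 0.90846
(4) 0.24899 × 1.8961 × 2.0567 = 0.97099
Highest is cycle (2) at 1.0928 (>1, arbitrage).

1.0928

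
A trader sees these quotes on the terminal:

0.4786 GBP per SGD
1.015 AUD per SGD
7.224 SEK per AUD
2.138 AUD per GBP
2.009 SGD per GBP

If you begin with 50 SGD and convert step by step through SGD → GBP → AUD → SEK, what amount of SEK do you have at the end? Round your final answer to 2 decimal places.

369.60

50 SGD × 0.4786 = 23.93 GBP
23.93 GBP × 2.138 = 51.16234 AUD
51.16234 AUD × 7.224 = 369.59674416 SEK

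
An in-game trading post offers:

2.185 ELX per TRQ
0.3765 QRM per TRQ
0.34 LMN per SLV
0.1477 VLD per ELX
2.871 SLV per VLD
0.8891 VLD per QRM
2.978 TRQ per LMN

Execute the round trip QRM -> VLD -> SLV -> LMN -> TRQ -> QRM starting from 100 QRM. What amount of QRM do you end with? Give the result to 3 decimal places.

97.309

100 QRM × 0.8891 = 88.91 VLD
88.91 VLD × 2.871 = 255.26061 SLV
255.26061 SLV × 0.34 = 86.7886074 LMN
86.7886074 LMN × 2.978 = 258.4564728372 TRQ
258.4564728372 TRQ × 0.3765 = 97.3088620232058 QRM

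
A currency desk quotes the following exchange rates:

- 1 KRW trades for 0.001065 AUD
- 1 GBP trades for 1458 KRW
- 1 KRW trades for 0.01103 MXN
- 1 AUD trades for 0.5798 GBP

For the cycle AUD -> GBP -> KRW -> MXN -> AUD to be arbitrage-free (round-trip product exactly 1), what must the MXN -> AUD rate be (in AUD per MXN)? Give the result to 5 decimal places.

0.10725

Known legs of the cycle: 0.5798 × 1458 × 0.01103 = 9.324192852
For no arbitrage the full-cycle product must be 1, so the missing rate is 1 / 9.324192852 ≈ 0.1072479.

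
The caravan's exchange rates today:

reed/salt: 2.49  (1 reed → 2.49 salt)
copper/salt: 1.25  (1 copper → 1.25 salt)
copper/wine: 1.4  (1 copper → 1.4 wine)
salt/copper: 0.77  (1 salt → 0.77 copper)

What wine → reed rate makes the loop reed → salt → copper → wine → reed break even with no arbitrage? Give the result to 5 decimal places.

Known legs of the cycle: 2.49 × 0.77 × 1.4 = 2.68422
For no arbitrage the full-cycle product must be 1, so the missing rate is 1 / 2.68422 ≈ 0.3725477.

0.37255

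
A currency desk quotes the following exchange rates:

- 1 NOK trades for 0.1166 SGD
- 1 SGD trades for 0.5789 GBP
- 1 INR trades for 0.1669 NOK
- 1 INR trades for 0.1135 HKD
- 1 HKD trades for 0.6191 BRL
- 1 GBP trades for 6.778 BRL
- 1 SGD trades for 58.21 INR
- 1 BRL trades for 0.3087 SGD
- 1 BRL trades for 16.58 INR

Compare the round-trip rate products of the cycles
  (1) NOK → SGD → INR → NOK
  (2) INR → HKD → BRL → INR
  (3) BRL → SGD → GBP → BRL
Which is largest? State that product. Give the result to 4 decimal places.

1.2113

(1) 0.1166 × 58.21 × 0.1669 = 1.13280
(2) 0.1135 × 0.6191 × 16.58 = 1.16504
(3) 0.3087 × 0.5789 × 6.778 = 1.21127
Highest is cycle (3) at 1.2113 (>1, arbitrage).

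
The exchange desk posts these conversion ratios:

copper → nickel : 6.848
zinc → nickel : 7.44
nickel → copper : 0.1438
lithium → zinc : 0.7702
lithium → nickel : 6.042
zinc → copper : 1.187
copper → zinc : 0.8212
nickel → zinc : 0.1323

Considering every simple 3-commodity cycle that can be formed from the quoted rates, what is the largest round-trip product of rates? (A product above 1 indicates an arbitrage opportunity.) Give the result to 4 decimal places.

copper→nickel→zinc→copper: 6.848 × 0.1323 × 1.187 = 1.07541
copper→zinc→nickel→copper: 0.8212 × 7.44 × 0.1438 = 0.87858
Maximum is copper→nickel→zinc→copper at 1.0754; arbitrage exists.

1.0754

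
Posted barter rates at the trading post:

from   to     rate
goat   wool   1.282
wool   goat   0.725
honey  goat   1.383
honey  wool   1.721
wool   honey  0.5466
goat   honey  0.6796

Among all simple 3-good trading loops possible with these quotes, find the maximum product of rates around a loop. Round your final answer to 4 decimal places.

honey→goat→wool→honey: 1.383 × 1.282 × 0.5466 = 0.96913
honey→wool→goat→honey: 1.721 × 0.725 × 0.6796 = 0.84795
Maximum is honey→goat→wool→honey at 0.9691; no arbitrage — every cycle loses value.

0.9691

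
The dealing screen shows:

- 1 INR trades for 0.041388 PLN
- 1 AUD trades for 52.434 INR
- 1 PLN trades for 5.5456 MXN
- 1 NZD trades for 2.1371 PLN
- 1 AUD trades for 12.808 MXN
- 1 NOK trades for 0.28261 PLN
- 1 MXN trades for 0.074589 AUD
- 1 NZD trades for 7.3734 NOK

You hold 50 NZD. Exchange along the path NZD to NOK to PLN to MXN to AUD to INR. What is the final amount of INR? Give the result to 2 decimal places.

2259.76

50 NZD × 7.3734 = 368.67 NOK
368.67 NOK × 0.28261 = 104.1898287 PLN
104.1898287 PLN × 5.5456 = 577.79511403872 MXN
577.79511403872 MXN × 0.074589 = 43.09715976103408608 AUD
43.09715976103408608 AUD × 52.434 = 2259.75647491006126951872 INR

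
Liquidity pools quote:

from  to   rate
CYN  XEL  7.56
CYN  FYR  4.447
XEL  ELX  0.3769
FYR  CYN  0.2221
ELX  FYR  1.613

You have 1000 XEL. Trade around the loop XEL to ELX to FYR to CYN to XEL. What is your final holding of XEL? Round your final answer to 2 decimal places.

1000 XEL × 0.3769 = 376.9 ELX
376.9 ELX × 1.613 = 607.9397 FYR
607.9397 FYR × 0.2221 = 135.02340737 CYN
135.02340737 CYN × 7.56 = 1020.7769597172 XEL

1020.78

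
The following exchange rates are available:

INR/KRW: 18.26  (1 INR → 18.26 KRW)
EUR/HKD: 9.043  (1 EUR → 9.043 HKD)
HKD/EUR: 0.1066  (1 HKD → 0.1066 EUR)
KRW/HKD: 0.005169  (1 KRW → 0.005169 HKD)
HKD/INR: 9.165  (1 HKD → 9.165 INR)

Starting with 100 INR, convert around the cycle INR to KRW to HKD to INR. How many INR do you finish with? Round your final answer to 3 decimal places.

86.505

100 INR × 18.26 = 1826 KRW
1826 KRW × 0.005169 = 9.438594 HKD
9.438594 HKD × 9.165 = 86.50471401 INR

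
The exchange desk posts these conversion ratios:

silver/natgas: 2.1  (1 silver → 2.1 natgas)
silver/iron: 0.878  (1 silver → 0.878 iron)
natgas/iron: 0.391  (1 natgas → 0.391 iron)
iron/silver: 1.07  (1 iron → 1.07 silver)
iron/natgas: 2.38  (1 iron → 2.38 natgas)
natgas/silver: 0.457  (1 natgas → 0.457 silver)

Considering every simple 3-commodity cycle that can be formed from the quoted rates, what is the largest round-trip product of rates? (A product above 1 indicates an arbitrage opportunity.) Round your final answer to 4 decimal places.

0.9550

silver→iron→natgas→silver: 0.878 × 2.38 × 0.457 = 0.95497
silver→natgas→iron→silver: 2.1 × 0.391 × 1.07 = 0.87858
Maximum is silver→iron→natgas→silver at 0.9550; no arbitrage — every cycle loses value.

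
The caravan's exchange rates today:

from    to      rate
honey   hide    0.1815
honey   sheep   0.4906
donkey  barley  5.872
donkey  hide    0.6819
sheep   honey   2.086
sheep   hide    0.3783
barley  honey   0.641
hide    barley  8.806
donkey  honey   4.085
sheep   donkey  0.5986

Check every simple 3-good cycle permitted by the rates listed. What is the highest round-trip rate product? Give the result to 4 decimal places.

honey→sheep→donkey→honey: 0.4906 × 0.5986 × 4.085 = 1.19965
honey→hide→barley→honey: 0.1815 × 8.806 × 0.641 = 1.02450
Maximum is honey→sheep→donkey→honey at 1.1997; arbitrage exists.

1.1997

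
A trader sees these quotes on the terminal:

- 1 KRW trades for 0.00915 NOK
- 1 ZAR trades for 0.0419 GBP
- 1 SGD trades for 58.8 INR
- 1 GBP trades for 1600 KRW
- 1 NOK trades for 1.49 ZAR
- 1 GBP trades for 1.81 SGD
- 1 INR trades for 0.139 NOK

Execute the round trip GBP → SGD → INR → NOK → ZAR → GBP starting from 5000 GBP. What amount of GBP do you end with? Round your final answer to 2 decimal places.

5000 GBP × 1.81 = 9050 SGD
9050 SGD × 58.8 = 532140 INR
532140 INR × 0.139 = 73967.46 NOK
73967.46 NOK × 1.49 = 110211.5154 ZAR
110211.5154 ZAR × 0.0419 = 4617.86249526 GBP

4617.86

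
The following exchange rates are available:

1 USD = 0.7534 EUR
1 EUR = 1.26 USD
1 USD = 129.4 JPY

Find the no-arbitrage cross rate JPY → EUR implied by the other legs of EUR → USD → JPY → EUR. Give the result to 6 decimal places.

Known legs of the cycle: 1.26 × 129.4 = 163.044
For no arbitrage the full-cycle product must be 1, so the missing rate is 1 / 163.044 ≈ 0.00613331.

0.006133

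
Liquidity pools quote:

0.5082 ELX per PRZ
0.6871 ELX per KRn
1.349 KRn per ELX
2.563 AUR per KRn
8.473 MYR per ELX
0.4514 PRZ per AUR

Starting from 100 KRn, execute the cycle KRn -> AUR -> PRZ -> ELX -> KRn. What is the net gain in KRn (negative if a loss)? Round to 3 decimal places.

-20.685

100 KRn × 2.563 = 256.3 AUR
256.3 AUR × 0.4514 = 115.69382 PRZ
115.69382 PRZ × 0.5082 = 58.795599324 ELX
58.795599324 ELX × 1.349 = 79.315263488076 KRn
Net change: 79.315263488076 − 100 = -20.684736511924 KRn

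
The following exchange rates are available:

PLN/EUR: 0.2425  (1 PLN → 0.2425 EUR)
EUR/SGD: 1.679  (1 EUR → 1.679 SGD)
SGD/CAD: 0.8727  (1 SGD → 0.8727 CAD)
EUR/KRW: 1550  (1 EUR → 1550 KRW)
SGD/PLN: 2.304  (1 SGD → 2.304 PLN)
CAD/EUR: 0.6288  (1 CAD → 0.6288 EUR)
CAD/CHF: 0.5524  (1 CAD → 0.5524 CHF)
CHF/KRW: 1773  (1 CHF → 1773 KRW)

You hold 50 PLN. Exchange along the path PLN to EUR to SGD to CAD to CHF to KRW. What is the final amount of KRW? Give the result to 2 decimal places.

50 PLN × 0.2425 = 12.125 EUR
12.125 EUR × 1.679 = 20.357875 SGD
20.357875 SGD × 0.8727 = 17.7663175125 CAD
17.7663175125 CAD × 0.5524 = 9.814113793905 CHF
9.814113793905 CHF × 1773 = 17400.423756593565 KRW

17400.42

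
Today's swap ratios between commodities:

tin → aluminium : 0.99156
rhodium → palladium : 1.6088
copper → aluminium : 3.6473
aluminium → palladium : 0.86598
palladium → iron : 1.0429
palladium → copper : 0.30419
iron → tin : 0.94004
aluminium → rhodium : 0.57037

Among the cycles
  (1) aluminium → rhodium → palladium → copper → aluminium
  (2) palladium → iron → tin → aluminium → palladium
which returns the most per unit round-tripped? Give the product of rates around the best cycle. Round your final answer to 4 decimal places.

1.0181

(1) 0.57037 × 1.6088 × 0.30419 × 3.6473 = 1.01806
(2) 1.0429 × 0.94004 × 0.99156 × 0.86598 = 0.84181
Highest is cycle (1) at 1.0181 (>1, arbitrage).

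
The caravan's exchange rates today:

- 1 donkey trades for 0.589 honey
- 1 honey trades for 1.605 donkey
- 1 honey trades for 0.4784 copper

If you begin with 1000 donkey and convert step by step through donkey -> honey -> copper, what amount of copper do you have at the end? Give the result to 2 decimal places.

281.78

1000 donkey × 0.589 = 589 honey
589 honey × 0.4784 = 281.7776 copper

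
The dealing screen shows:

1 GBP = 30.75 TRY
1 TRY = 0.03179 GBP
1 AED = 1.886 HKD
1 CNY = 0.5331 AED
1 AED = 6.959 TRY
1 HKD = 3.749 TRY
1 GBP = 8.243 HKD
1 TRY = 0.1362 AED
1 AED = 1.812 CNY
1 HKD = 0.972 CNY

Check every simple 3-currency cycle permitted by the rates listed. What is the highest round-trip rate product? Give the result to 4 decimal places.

TRY→GBP→HKD→TRY: 0.03179 × 8.243 × 3.749 = 0.98241
HKD→CNY→AED→HKD: 0.972 × 0.5331 × 1.886 = 0.97727
TRY→AED→HKD→TRY: 0.1362 × 1.886 × 3.749 = 0.96302
Maximum is TRY→GBP→HKD→TRY at 0.9824; no arbitrage — every cycle loses value.

0.9824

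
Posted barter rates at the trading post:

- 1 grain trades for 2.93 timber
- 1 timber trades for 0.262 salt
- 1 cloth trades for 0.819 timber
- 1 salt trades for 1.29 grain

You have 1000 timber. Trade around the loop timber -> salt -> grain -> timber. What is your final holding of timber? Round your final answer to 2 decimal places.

990.28

1000 timber × 0.262 = 262 salt
262 salt × 1.29 = 337.98 grain
337.98 grain × 2.93 = 990.2814 timber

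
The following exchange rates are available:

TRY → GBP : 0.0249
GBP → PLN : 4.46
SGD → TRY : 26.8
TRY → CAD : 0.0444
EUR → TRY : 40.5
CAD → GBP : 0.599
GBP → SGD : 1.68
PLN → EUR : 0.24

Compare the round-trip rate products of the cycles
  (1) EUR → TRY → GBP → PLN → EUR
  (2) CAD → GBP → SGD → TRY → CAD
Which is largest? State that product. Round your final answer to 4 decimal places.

(1) 40.5 × 0.0249 × 4.46 × 0.24 = 1.07944
(2) 0.599 × 1.68 × 26.8 × 0.0444 = 1.19744
Highest is cycle (2) at 1.1974 (>1, arbitrage).

1.1974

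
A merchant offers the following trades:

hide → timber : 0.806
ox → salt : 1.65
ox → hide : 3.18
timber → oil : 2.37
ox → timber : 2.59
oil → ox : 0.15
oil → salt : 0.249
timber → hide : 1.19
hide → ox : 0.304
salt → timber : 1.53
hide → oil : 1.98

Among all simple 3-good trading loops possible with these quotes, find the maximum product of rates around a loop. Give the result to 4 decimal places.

oil→ox→hide→oil: 0.15 × 3.18 × 1.98 = 0.94446
timber→hide→ox→timber: 1.19 × 0.304 × 2.59 = 0.93696
timber→oil→ox→timber: 2.37 × 0.15 × 2.59 = 0.92075
timber→oil→salt→timber: 2.37 × 0.249 × 1.53 = 0.90290
Maximum is oil→ox→hide→oil at 0.9445; no arbitrage — every cycle loses value.

0.9445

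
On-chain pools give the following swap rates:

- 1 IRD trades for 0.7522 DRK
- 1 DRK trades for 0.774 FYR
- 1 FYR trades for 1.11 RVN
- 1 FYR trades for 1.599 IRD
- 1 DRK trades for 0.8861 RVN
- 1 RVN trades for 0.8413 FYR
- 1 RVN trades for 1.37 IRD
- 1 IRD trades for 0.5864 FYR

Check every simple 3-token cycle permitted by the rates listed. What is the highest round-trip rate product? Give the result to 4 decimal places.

0.9309

FYR→IRD→DRK→FYR: 1.599 × 0.7522 × 0.774 = 0.93094
RVN→IRD→DRK→RVN: 1.37 × 0.7522 × 0.8861 = 0.91314
FYR→RVN→IRD→FYR: 1.11 × 1.37 × 0.5864 = 0.89174
Maximum is FYR→IRD→DRK→FYR at 0.9309; no arbitrage — every cycle loses value.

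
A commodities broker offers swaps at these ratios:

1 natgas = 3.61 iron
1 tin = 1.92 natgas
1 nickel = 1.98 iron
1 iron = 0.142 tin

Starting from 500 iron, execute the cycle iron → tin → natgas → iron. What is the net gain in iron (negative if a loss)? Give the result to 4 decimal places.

-7.8848

500 iron × 0.142 = 71 tin
71 tin × 1.92 = 136.32 natgas
136.32 natgas × 3.61 = 492.1152 iron
Net change: 492.1152 − 500 = -7.8848 iron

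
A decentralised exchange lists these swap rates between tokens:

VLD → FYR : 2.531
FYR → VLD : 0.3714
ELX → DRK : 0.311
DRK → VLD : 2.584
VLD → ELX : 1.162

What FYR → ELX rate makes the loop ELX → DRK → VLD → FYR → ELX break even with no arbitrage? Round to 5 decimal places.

Known legs of the cycle: 0.311 × 2.584 × 2.531 = 2.033972344
For no arbitrage the full-cycle product must be 1, so the missing rate is 1 / 2.033972344 ≈ 0.4916488.

0.49165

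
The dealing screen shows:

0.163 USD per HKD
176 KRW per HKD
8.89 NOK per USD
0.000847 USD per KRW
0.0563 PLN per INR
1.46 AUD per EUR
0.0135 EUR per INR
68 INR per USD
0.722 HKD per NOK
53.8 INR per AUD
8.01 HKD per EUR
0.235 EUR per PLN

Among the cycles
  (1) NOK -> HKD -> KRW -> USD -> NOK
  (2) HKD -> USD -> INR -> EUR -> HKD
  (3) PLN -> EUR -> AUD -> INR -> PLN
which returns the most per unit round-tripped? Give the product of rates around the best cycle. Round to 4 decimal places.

(1) 0.722 × 176 × 0.000847 × 8.89 = 0.95683
(2) 0.163 × 68 × 0.0135 × 8.01 = 1.19857
(3) 0.235 × 1.46 × 53.8 × 0.0563 = 1.03923
Highest is cycle (2) at 1.1986 (>1, arbitrage).

1.1986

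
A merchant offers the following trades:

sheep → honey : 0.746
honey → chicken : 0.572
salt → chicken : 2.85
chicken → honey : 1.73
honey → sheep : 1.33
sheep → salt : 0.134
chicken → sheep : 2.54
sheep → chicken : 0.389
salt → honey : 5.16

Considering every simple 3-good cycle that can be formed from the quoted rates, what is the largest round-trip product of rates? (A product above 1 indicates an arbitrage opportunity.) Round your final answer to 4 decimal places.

1.0838

sheep→honey→chicken→sheep: 0.746 × 0.572 × 2.54 = 1.08385
sheep→salt→chicken→sheep: 0.134 × 2.85 × 2.54 = 0.97003
sheep→salt→honey→sheep: 0.134 × 5.16 × 1.33 = 0.91962
sheep→chicken→honey→sheep: 0.389 × 1.73 × 1.33 = 0.89505
Maximum is sheep→honey→chicken→sheep at 1.0838; arbitrage exists.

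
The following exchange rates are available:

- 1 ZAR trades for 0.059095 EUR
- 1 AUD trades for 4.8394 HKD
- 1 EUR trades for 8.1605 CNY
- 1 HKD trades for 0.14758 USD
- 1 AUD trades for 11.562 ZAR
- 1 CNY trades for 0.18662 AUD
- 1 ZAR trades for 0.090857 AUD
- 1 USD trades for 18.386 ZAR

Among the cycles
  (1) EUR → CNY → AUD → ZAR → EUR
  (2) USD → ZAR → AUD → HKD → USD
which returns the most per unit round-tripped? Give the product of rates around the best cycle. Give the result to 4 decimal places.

(1) 8.1605 × 0.18662 × 11.562 × 0.059095 = 1.04054
(2) 18.386 × 0.090857 × 4.8394 × 0.14758 = 1.19307
Highest is cycle (2) at 1.1931 (>1, arbitrage).

1.1931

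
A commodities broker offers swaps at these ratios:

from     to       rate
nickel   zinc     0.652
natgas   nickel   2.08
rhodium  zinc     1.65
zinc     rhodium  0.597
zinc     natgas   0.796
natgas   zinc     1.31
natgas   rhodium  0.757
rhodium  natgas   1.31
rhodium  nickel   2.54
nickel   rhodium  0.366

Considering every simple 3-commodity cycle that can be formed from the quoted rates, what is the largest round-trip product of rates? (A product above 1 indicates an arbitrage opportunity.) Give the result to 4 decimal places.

1.0795

natgas→nickel→zinc→natgas: 2.08 × 0.652 × 0.796 = 1.07950
rhodium→natgas→zinc→rhodium: 1.31 × 1.31 × 0.597 = 1.02451
rhodium→natgas→nickel→rhodium: 1.31 × 2.08 × 0.366 = 0.99728
rhodium→zinc→natgas→rhodium: 1.65 × 0.796 × 0.757 = 0.99424
rhodium→nickel→zinc→rhodium: 2.54 × 0.652 × 0.597 = 0.98868
Maximum is natgas→nickel→zinc→natgas at 1.0795; arbitrage exists.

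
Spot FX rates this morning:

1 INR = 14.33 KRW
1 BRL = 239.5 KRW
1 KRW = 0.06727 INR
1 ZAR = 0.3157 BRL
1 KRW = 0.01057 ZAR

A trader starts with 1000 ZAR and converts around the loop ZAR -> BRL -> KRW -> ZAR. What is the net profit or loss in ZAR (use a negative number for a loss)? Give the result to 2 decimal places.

-200.80

1000 ZAR × 0.3157 = 315.7 BRL
315.7 BRL × 239.5 = 75610.15 KRW
75610.15 KRW × 0.01057 = 799.1992855 ZAR
Net change: 799.1992855 − 1000 = -200.8007145 ZAR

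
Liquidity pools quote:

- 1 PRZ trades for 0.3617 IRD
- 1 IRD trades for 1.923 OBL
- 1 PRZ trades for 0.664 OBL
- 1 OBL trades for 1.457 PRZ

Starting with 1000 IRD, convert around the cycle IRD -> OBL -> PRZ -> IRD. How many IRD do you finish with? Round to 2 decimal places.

1013.42

1000 IRD × 1.923 = 1923 OBL
1923 OBL × 1.457 = 2801.811 PRZ
2801.811 PRZ × 0.3617 = 1013.4150387 IRD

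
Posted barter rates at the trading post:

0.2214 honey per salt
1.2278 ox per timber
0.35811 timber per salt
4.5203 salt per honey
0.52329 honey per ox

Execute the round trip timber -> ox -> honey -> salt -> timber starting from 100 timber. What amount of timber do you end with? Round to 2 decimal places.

100 timber × 1.2278 = 122.78 ox
122.78 ox × 0.52329 = 64.2495462 honey
64.2495462 honey × 4.5203 = 290.42722368786 salt
290.42722368786 salt × 0.35811 = 104.0048930748595446 timber

104.00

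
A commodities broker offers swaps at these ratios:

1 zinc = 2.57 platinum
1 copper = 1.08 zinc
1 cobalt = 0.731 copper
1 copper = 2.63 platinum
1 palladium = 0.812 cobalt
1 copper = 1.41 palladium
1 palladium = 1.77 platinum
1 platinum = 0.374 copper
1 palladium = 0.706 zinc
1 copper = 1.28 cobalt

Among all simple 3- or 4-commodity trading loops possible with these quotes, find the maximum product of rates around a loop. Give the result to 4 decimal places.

platinum→copper→zinc→platinum: 0.374 × 1.08 × 2.57 = 1.03807
platinum→copper→palladium→zinc→platinum: 0.374 × 1.41 × 0.706 × 2.57 = 0.95682
platinum→copper→palladium→platinum: 0.374 × 1.41 × 1.77 = 0.93339
copper→palladium→cobalt→copper: 1.41 × 0.812 × 0.731 = 0.83694
Maximum is platinum→copper→zinc→platinum at 1.0381; arbitrage exists.

1.0381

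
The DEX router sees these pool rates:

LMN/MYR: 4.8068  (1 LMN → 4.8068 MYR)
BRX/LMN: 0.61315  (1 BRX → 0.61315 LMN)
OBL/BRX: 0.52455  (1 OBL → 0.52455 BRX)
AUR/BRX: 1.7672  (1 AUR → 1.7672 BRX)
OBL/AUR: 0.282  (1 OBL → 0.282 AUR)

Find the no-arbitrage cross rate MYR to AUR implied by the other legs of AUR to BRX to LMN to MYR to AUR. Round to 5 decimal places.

0.19200

Known legs of the cycle: 1.7672 × 0.61315 × 4.8068 = 5.208449863024
For no arbitrage the full-cycle product must be 1, so the missing rate is 1 / 5.208449863024 ≈ 0.1919957.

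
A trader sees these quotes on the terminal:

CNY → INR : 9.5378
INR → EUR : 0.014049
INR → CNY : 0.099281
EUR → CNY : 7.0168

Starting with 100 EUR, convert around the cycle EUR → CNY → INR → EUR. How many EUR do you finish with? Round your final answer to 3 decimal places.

100 EUR × 7.0168 = 701.68 CNY
701.68 CNY × 9.5378 = 6692.483504 INR
6692.483504 INR × 0.014049 = 94.022700747696 EUR

94.023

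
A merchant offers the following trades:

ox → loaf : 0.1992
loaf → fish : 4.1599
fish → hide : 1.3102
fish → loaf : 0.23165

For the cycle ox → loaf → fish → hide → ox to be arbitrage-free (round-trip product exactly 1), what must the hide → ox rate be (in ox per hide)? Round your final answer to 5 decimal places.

0.92106

Known legs of the cycle: 0.1992 × 4.1599 × 1.3102 = 1.085699955216
For no arbitrage the full-cycle product must be 1, so the missing rate is 1 / 1.085699955216 ≈ 0.9210648.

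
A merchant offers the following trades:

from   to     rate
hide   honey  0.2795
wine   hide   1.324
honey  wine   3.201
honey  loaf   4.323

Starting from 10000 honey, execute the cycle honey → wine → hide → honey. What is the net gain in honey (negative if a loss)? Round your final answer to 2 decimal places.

10000 honey × 3.201 = 32010 wine
32010 wine × 1.324 = 42381.24 hide
42381.24 hide × 0.2795 = 11845.55658 honey
Net change: 11845.55658 − 10000 = 1845.55658 honey

1845.56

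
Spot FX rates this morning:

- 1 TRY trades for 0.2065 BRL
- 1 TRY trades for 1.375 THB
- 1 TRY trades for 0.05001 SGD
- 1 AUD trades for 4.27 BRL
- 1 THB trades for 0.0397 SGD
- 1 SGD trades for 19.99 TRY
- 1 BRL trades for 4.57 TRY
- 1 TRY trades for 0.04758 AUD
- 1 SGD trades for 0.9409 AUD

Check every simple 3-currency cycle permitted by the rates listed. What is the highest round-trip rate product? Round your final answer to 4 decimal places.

1.0912

SGD→TRY→THB→SGD: 19.99 × 1.375 × 0.0397 = 1.09120
TRY→AUD→BRL→TRY: 0.04758 × 4.27 × 4.57 = 0.92847
Maximum is SGD→TRY→THB→SGD at 1.0912; arbitrage exists.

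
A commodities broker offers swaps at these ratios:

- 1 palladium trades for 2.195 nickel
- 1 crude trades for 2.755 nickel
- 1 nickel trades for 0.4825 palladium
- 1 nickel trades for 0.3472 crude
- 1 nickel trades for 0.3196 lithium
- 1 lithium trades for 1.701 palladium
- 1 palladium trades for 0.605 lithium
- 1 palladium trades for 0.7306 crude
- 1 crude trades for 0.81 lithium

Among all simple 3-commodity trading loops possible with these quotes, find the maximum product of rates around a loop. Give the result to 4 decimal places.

1.1933

lithium→palladium→nickel→lithium: 1.701 × 2.195 × 0.3196 = 1.19329
lithium→palladium→crude→lithium: 1.701 × 0.7306 × 0.81 = 1.00663
palladium→crude→nickel→palladium: 0.7306 × 2.755 × 0.4825 = 0.97118
Maximum is lithium→palladium→nickel→lithium at 1.1933; arbitrage exists.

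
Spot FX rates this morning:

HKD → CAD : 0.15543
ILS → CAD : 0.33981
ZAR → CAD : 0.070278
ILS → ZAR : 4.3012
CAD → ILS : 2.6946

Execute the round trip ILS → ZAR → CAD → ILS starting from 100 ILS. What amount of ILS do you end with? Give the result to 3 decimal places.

100 ILS × 4.3012 = 430.12 ZAR
430.12 ZAR × 0.070278 = 30.22797336 CAD
30.22797336 CAD × 2.6946 = 81.452297015856 ILS

81.452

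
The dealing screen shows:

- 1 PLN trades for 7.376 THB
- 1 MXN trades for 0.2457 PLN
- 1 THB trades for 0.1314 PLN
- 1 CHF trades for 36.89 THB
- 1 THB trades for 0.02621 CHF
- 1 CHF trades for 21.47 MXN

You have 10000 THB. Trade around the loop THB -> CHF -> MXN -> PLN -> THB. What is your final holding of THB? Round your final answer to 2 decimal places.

10198.24

10000 THB × 0.02621 = 262.1 CHF
262.1 CHF × 21.47 = 5627.287 MXN
5627.287 MXN × 0.2457 = 1382.6244159 PLN
1382.6244159 PLN × 7.376 = 10198.2376916784 THB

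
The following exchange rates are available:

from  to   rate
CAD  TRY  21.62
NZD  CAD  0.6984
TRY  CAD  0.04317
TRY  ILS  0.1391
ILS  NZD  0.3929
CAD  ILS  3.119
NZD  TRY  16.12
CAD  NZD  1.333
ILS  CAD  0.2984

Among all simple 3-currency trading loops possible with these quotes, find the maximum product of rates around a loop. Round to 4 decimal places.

TRY→CAD→NZD→TRY: 0.04317 × 1.333 × 16.12 = 0.92764
TRY→ILS→CAD→TRY: 0.1391 × 0.2984 × 21.62 = 0.89739
TRY→ILS→NZD→TRY: 0.1391 × 0.3929 × 16.12 = 0.88100
NZD→CAD→ILS→NZD: 0.6984 × 3.119 × 0.3929 = 0.85586
Maximum is TRY→CAD→NZD→TRY at 0.9276; no arbitrage — every cycle loses value.

0.9276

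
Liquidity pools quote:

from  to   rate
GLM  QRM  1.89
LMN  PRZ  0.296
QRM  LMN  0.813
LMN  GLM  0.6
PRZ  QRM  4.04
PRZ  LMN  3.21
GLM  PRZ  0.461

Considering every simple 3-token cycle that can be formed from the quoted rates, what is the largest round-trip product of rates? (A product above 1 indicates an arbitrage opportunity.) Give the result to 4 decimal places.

0.9722

QRM→LMN→PRZ→QRM: 0.813 × 0.296 × 4.04 = 0.97222
GLM→QRM→LMN→GLM: 1.89 × 0.813 × 0.6 = 0.92194
GLM→PRZ→LMN→GLM: 0.461 × 3.21 × 0.6 = 0.88789
Maximum is QRM→LMN→PRZ→QRM at 0.9722; no arbitrage — every cycle loses value.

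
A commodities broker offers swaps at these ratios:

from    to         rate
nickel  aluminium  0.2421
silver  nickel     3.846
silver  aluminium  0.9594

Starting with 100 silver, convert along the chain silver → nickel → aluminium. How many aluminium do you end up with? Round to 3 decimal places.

100 silver × 3.846 = 384.6 nickel
384.6 nickel × 0.2421 = 93.11166 aluminium

93.112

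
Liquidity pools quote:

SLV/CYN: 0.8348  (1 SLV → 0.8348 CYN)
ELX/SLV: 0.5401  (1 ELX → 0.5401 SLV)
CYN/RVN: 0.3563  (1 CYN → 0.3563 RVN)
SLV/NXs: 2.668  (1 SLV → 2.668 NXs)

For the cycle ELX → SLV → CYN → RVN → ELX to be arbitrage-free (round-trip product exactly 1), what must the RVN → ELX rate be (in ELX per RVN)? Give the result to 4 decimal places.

6.2248

Known legs of the cycle: 0.5401 × 0.8348 × 0.3563 = 0.160646933524
For no arbitrage the full-cycle product must be 1, so the missing rate is 1 / 0.160646933524 ≈ 6.224831.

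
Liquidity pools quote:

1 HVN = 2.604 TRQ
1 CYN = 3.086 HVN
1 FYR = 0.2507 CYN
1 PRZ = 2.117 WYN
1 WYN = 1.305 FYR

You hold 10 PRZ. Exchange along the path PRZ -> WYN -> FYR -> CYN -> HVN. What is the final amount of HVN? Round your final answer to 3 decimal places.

21.374

10 PRZ × 2.117 = 21.17 WYN
21.17 WYN × 1.305 = 27.62685 FYR
27.62685 FYR × 0.2507 = 6.926051295 CYN
6.926051295 CYN × 3.086 = 21.37379429637 HVN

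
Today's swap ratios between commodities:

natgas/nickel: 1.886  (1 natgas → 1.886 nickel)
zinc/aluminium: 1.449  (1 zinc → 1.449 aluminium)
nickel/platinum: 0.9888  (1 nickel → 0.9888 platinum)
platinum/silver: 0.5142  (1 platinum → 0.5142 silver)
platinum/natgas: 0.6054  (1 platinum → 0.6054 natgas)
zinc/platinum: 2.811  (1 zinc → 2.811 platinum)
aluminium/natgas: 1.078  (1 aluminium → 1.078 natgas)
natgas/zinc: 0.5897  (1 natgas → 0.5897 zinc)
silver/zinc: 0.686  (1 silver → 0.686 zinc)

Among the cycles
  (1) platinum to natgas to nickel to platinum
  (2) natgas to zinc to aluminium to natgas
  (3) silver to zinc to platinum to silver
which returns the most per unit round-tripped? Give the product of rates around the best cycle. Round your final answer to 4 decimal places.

1.1290

(1) 0.6054 × 1.886 × 0.9888 = 1.12900
(2) 0.5897 × 1.449 × 1.078 = 0.92112
(3) 0.686 × 2.811 × 0.5142 = 0.99156
Highest is cycle (1) at 1.1290 (>1, arbitrage).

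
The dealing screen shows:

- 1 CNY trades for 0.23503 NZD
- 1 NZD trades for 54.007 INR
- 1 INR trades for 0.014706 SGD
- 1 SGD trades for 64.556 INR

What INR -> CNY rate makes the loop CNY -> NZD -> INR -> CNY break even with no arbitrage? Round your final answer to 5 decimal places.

0.07878

Known legs of the cycle: 0.23503 × 54.007 = 12.69326521
For no arbitrage the full-cycle product must be 1, so the missing rate is 1 / 12.69326521 ≈ 0.0787819.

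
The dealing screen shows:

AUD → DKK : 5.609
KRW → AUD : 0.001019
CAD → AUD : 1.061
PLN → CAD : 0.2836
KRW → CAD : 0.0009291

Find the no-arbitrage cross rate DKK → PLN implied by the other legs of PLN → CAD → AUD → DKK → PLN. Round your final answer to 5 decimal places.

Known legs of the cycle: 0.2836 × 1.061 × 5.609 = 1.6877458564
For no arbitrage the full-cycle product must be 1, so the missing rate is 1 / 1.6877458564 ≈ 0.5925063.

0.59251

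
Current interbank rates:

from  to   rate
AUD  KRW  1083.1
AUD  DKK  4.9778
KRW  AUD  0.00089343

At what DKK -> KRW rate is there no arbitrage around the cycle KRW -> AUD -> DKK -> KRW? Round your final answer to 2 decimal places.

224.85

Known legs of the cycle: 0.00089343 × 4.9778 = 0.004447315854
For no arbitrage the full-cycle product must be 1, so the missing rate is 1 / 0.004447315854 ≈ 224.8547.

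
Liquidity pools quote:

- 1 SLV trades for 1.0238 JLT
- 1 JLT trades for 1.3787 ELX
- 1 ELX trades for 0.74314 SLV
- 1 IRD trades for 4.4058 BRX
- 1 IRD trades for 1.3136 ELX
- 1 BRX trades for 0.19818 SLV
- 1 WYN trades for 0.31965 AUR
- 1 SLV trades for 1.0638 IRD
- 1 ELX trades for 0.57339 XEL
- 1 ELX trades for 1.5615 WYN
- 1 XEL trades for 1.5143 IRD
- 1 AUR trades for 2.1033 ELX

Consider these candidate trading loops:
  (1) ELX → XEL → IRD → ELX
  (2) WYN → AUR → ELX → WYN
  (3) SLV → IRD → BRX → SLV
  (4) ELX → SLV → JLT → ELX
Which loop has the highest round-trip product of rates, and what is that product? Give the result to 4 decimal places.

(1) 0.57339 × 1.5143 × 1.3136 = 1.14058
(2) 0.31965 × 2.1033 × 1.5615 = 1.04983
(3) 1.0638 × 4.4058 × 0.19818 = 0.92885
(4) 0.74314 × 1.0238 × 1.3787 = 1.04895
Highest is cycle (1) at 1.1406 (>1, arbitrage).

1.1406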